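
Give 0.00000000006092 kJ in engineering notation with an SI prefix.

60.92 nJ

= 60.92 × 10⁻⁹ J; 10⁻⁹ is nano.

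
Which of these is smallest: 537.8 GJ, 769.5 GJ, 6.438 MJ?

6.438 MJ

537.8 GJ = 537800000000 J
769.5 GJ = 769500000000 J
6.438 MJ = 6438000 J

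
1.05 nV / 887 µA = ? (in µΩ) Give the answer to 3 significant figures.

1.18 µΩ

(1.05 × 10^-9) / (887 × 10^-6) = 0.0011838 × 10^-3 Ω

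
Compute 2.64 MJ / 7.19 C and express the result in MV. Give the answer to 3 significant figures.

(2.64 × 10⁶) / (7.19) = 0.36718 × 10⁶ V

0.367 MV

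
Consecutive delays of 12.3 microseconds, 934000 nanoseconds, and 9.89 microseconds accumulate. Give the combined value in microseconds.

956.19 microseconds

In microseconds:
  12.3 microseconds → 12.3
  934000 nanoseconds = 934000 × 10⁻³ microseconds = 934
  9.89 microseconds → 9.89
Sum: 12.3 + 934 + 9.89 = 956.19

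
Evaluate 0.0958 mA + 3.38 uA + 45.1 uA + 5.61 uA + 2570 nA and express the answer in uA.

In uA:
  0.0958 mA = 0.0958 × 10³ uA = 95.8
  3.38 uA → 3.38
  45.1 uA → 45.1
  5.61 uA → 5.61
  2570 nA = 2570 × 10⁻³ uA = 2.57
Sum: 95.8 + 3.38 + 45.1 + 5.61 + 2.57 = 152.46

152.46 uA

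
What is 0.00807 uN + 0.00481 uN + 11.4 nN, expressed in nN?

24.28 nN

In nN:
  0.00807 uN = 0.00807 × 10³ nN = 8.07
  0.00481 uN = 0.00481 × 10³ nN = 4.81
  11.4 nN → 11.4
Sum: 8.07 + 4.81 + 11.4 = 24.28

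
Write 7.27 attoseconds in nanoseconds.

atto = 1e-18, nano = 1e-9; factor is 1e-9.
7.27 × 1e-9 = 0.00000000727

0.00000000727 nanoseconds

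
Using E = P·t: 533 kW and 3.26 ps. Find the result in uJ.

533e3 × 3.26e-12 = 1737.58e-9 J

1.73758 uJ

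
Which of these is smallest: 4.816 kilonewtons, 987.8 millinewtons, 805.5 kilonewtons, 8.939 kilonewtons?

4.816 kilonewtons = 4816 newtons
987.8 millinewtons = 0.9878 newtons
805.5 kilonewtons = 805500 newtons
8.939 kilonewtons = 8939 newtons

987.8 millinewtons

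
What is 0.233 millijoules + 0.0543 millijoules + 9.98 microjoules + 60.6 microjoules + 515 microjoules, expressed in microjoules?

872.88 microjoules

In microjoules:
  0.233 millijoules = 0.233 × 10^3 microjoules = 233
  0.0543 millijoules = 0.0543 × 10^3 microjoules = 54.3
  9.98 microjoules → 9.98
  60.6 microjoules → 60.6
  515 microjoules → 515
Sum: 233 + 54.3 + 9.98 + 60.6 + 515 = 872.88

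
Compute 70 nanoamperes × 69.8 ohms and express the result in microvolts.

70 × 10^-9 × 69.8 = 4886 × 10^-9 V

4.886 microvolts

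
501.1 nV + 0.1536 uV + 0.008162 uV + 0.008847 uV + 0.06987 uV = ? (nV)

741.579 nV

In nV:
  501.1 nV → 501.1
  0.1536 uV = 0.1536e3 nV = 153.6
  0.008162 uV = 0.008162e3 nV = 8.162
  0.008847 uV = 0.008847e3 nV = 8.847
  0.06987 uV = 0.06987e3 nV = 69.87
Sum: 501.1 + 153.6 + 8.162 + 8.847 + 69.87 = 741.579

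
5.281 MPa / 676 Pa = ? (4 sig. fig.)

(5.281 × 10^6) / (676) = 0.0078121 × 10^6

7812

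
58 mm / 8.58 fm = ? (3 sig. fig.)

(58 × 10^-3) / (8.58 × 10^-15) = 6.76 × 10^12

6760000000000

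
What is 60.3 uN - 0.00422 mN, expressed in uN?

56.08 uN

In uN:
  60.3 uN → 60.3
  0.00422 mN = 0.00422 × 10³ uN = 4.22
Difference: 60.3 - 4.22 = 56.08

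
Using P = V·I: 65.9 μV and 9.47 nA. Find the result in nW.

0.000624073 nW

65.9 × 10^-6 × 9.47 × 10^-9 = 624.073 × 10^-15 W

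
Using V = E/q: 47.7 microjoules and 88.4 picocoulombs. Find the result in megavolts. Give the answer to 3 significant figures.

(47.7e-6) / (88.4e-12) = 0.53959e6 V

0.540 megavolts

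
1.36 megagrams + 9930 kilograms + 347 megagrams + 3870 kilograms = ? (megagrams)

In megagrams:
  1.36 megagrams → 1.36
  9930 kilograms = 9930 × 10^-3 megagrams = 9.93
  347 megagrams → 347
  3870 kilograms = 3870 × 10^-3 megagrams = 3.87
Sum: 1.36 + 9.93 + 347 + 3.87 = 362.16

362.16 megagrams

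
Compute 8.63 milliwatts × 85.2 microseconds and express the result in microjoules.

0.735276 microjoules

8.63 × 10^-3 × 85.2 × 10^-6 = 735.276 × 10^-9 J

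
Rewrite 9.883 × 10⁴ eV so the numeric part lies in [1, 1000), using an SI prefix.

= 98.83 × 10³ eV; 10³ is kilo.

98.83 keV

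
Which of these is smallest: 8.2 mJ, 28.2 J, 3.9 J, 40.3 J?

8.2 mJ

8.2 mJ = 0.0082 J
28.2 J = 28.2 J
3.9 J = 3.9 J
40.3 J = 40.3 J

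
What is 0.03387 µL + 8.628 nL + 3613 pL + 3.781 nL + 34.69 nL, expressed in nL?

In nL:
  0.03387 µL = 0.03387 × 10³ nL = 33.87
  8.628 nL → 8.628
  3613 pL = 3613 × 10⁻³ nL = 3.613
  3.781 nL → 3.781
  34.69 nL → 34.69
Sum: 33.87 + 8.628 + 3.613 + 3.781 + 34.69 = 84.582

84.582 nL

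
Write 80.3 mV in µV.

milli = 1e-3, micro = 1e-6; factor is 1e3.
80.3 × 1e3 = 80300

80300 µV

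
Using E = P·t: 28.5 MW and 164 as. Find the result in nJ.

4.674 nJ

28.5e6 × 164e-18 = 4674e-12 J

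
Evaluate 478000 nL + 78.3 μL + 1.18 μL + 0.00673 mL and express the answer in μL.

In μL:
  478000 nL = 478000 × 10⁻³ μL = 478
  78.3 μL → 78.3
  1.18 μL → 1.18
  0.00673 mL = 0.00673 × 10³ μL = 6.73
Sum: 478 + 78.3 + 1.18 + 6.73 = 564.21

564.21 μL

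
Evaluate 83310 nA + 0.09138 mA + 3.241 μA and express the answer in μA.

In μA:
  83310 nA = 83310 × 10⁻³ μA = 83.31
  0.09138 mA = 0.09138 × 10³ μA = 91.38
  3.241 μA → 3.241
Sum: 83.31 + 91.38 + 3.241 = 177.931

177.931 μA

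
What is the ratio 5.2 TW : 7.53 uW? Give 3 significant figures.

(5.2 × 10¹²) / (7.53 × 10⁻⁶) = 0.6906 × 10¹⁸

691000000000000000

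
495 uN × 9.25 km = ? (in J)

4.57875 J

495 × 10⁻⁶ × 9.25 × 10³ = 4578.75 × 10⁻³ J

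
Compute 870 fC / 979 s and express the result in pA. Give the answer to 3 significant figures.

(870e-15) / (979) = 0.88866e-15 A

0.000889 pA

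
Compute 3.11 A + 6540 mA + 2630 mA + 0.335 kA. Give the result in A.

In A:
  3.11 A → 3.11
  6540 mA = 6540e-3 A = 6.54
  2630 mA = 2630e-3 A = 2.63
  0.335 kA = 0.335e3 A = 335
Sum: 3.11 + 6.54 + 2.63 + 335 = 347.28

347.28 A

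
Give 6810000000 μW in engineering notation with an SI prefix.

= 6.81e3 W; 1e3 is kilo.

6.81 kW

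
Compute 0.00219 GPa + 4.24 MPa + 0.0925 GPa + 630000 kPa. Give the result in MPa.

In MPa:
  0.00219 GPa = 0.00219 × 10^3 MPa = 2.19
  4.24 MPa → 4.24
  0.0925 GPa = 0.0925 × 10^3 MPa = 92.5
  630000 kPa = 630000 × 10^-3 MPa = 630
Sum: 2.19 + 4.24 + 92.5 + 630 = 728.93

728.93 MPa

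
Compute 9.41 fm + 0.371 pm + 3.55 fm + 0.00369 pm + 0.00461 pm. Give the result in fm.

In fm:
  9.41 fm → 9.41
  0.371 pm = 0.371 × 10^3 fm = 371
  3.55 fm → 3.55
  0.00369 pm = 0.00369 × 10^3 fm = 3.69
  0.00461 pm = 0.00461 × 10^3 fm = 4.61
Sum: 9.41 + 371 + 3.55 + 3.69 + 4.61 = 392.26

392.26 fm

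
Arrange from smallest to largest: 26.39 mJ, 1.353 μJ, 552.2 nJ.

26.39 mJ = 0.02639 J
1.353 μJ = 0.000001353 J
552.2 nJ = 0.0000005522 J

552.2 nJ < 1.353 μJ < 26.39 mJ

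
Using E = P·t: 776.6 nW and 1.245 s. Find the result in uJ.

776.6 × 10⁻⁹ × 1.245 = 966.867 × 10⁻⁹ J

0.966867 uJ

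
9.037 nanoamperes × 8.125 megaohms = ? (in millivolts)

9.037e-9 × 8.125e6 = 73.425625e-3 V

73.425625 millivolts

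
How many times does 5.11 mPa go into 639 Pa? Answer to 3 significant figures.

125000

(639) / (5.11 × 10^-3) = 125 × 10^3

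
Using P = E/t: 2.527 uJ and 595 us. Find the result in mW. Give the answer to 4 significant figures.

(2.527 × 10^-6) / (595 × 10^-6) = 0.00424706 W

4.247 mW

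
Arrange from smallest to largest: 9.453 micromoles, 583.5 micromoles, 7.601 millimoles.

9.453 micromoles < 583.5 micromoles < 7.601 millimoles

9.453 micromoles = 0.000009453 moles
583.5 micromoles = 0.0005835 moles
7.601 millimoles = 0.007601 moles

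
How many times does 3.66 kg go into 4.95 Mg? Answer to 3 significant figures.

(4.95e6) / (3.66e3) = 1.352e3

1350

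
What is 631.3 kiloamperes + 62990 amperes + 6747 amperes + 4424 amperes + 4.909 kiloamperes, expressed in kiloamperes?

710.37 kiloamperes

In kiloamperes:
  631.3 kiloamperes → 631.3
  62990 amperes = 62990 × 10⁻³ kiloamperes = 62.99
  6747 amperes = 6747 × 10⁻³ kiloamperes = 6.747
  4424 amperes = 4424 × 10⁻³ kiloamperes = 4.424
  4.909 kiloamperes → 4.909
Sum: 631.3 + 62.99 + 6.747 + 4.424 + 4.909 = 710.37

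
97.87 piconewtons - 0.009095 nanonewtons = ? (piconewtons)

88.775 piconewtons

In piconewtons:
  97.87 piconewtons → 97.87
  0.009095 nanonewtons = 0.009095e3 piconewtons = 9.095
Difference: 97.87 - 9.095 = 88.775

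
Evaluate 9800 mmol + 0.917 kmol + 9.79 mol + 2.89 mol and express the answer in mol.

In mol:
  9800 mmol = 9800 × 10⁻³ mol = 9.8
  0.917 kmol = 0.917 × 10³ mol = 917
  9.79 mol → 9.79
  2.89 mol → 2.89
Sum: 9.8 + 917 + 9.79 + 2.89 = 939.48

939.48 mol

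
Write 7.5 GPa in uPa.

7500000000000000 uPa

giga = 10^9, micro = 10^-6; factor is 10^15.
7.5 × 10^15 = 7500000000000000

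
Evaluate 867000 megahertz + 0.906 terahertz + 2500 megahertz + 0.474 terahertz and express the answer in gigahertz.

In gigahertz:
  867000 megahertz = 867000 × 10⁻³ gigahertz = 867
  0.906 terahertz = 0.906 × 10³ gigahertz = 906
  2500 megahertz = 2500 × 10⁻³ gigahertz = 2.5
  0.474 terahertz = 0.474 × 10³ gigahertz = 474
Sum: 867 + 906 + 2.5 + 474 = 2249.5

2249.5 gigahertz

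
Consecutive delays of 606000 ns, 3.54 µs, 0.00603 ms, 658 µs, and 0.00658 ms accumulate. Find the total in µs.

1280.15 µs

In µs:
  606000 ns = 606000 × 10^-3 µs = 606
  3.54 µs → 3.54
  0.00603 ms = 0.00603 × 10^3 µs = 6.03
  658 µs → 658
  0.00658 ms = 0.00658 × 10^3 µs = 6.58
Sum: 606 + 3.54 + 6.03 + 658 + 6.58 = 1280.15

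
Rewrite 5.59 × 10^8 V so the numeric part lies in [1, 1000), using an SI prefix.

= 559 × 10^6 V; 10^6 is mega.

559 MV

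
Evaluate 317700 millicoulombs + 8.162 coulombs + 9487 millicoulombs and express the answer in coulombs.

In coulombs:
  317700 millicoulombs = 317700 × 10⁻³ coulombs = 317.7
  8.162 coulombs → 8.162
  9487 millicoulombs = 9487 × 10⁻³ coulombs = 9.487
Sum: 317.7 + 8.162 + 9.487 = 335.349

335.349 coulombs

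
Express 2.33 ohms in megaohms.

0.00000233 megaohms

(no prefix) = 1e0, mega = 1e6; factor is 1e-6.
2.33 × 1e-6 = 0.00000233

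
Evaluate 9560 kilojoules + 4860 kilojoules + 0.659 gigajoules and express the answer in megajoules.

673.42 megajoules

In megajoules:
  9560 kilojoules = 9560e-3 megajoules = 9.56
  4860 kilojoules = 4860e-3 megajoules = 4.86
  0.659 gigajoules = 0.659e3 megajoules = 659
Sum: 9.56 + 4.86 + 659 = 673.42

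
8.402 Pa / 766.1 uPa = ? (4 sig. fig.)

(8.402) / (766.1 × 10^-6) = 0.010967 × 10^6

10970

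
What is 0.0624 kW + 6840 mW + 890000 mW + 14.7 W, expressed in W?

973.94 W

In W:
  0.0624 kW = 0.0624 × 10^3 W = 62.4
  6840 mW = 6840 × 10^-3 W = 6.84
  890000 mW = 890000 × 10^-3 W = 890
  14.7 W → 14.7
Sum: 62.4 + 6.84 + 890 + 14.7 = 973.94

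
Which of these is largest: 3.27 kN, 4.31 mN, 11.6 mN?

3.27 kN = 3270 N
4.31 mN = 0.00431 N
11.6 mN = 0.0116 N

3.27 kN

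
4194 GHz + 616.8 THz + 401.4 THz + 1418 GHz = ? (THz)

In THz:
  4194 GHz = 4194 × 10⁻³ THz = 4.194
  616.8 THz → 616.8
  401.4 THz → 401.4
  1418 GHz = 1418 × 10⁻³ THz = 1.418
Sum: 4.194 + 616.8 + 401.4 + 1.418 = 1023.812

1023.812 THz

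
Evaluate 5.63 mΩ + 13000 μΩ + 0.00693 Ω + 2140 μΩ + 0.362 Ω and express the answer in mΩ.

389.7 mΩ

In mΩ:
  5.63 mΩ → 5.63
  13000 μΩ = 13000e-3 mΩ = 13
  0.00693 Ω = 0.00693e3 mΩ = 6.93
  2140 μΩ = 2140e-3 mΩ = 2.14
  0.362 Ω = 0.362e3 mΩ = 362
Sum: 5.63 + 13 + 6.93 + 2.14 + 362 = 389.7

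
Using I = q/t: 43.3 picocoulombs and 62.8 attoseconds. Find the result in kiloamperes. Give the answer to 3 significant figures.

(43.3 × 10^-12) / (62.8 × 10^-18) = 0.68949 × 10^6 A

689 kiloamperes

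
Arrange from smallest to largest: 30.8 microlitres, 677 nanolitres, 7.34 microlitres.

30.8 microlitres = 0.0000308 litres
677 nanolitres = 0.000000677 litres
7.34 microlitres = 0.00000734 litres

677 nanolitres < 7.34 microlitres < 30.8 microlitres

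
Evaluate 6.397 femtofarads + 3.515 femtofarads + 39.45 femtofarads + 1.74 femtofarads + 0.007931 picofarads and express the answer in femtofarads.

In femtofarads:
  6.397 femtofarads → 6.397
  3.515 femtofarads → 3.515
  39.45 femtofarads → 39.45
  1.74 femtofarads → 1.74
  0.007931 picofarads = 0.007931e3 femtofarads = 7.931
Sum: 6.397 + 3.515 + 39.45 + 1.74 + 7.931 = 59.033

59.033 femtofarads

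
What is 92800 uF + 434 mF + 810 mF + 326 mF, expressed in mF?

1662.8 mF

In mF:
  92800 uF = 92800 × 10^-3 mF = 92.8
  434 mF → 434
  810 mF → 810
  326 mF → 326
Sum: 92.8 + 434 + 810 + 326 = 1662.8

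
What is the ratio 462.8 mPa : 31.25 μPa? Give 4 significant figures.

(462.8 × 10^-3) / (31.25 × 10^-6) = 14.81 × 10^3

14810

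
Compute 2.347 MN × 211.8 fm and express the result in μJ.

0.4970946 μJ

2.347 × 10^6 × 211.8 × 10^-15 = 497.0946 × 10^-9 J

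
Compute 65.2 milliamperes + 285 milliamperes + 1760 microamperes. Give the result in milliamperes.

351.96 milliamperes

In milliamperes:
  65.2 milliamperes → 65.2
  285 milliamperes → 285
  1760 microamperes = 1760 × 10⁻³ milliamperes = 1.76
Sum: 65.2 + 285 + 1.76 = 351.96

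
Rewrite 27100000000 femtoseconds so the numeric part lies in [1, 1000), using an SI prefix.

= 27.1e-6 seconds; 1e-6 is micro.

27.1 microseconds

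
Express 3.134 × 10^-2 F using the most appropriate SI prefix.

= 31.34 × 10^-3 F; 10^-3 is milli.

31.34 mF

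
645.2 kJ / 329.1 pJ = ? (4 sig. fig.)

1960000000000000

(645.2 × 10^3) / (329.1 × 10^-12) = 1.9605 × 10^15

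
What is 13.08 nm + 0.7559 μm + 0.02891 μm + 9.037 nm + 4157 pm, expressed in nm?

811.084 nm

In nm:
  13.08 nm → 13.08
  0.7559 μm = 0.7559e3 nm = 755.9
  0.02891 μm = 0.02891e3 nm = 28.91
  9.037 nm → 9.037
  4157 pm = 4157e-3 nm = 4.157
Sum: 13.08 + 755.9 + 28.91 + 9.037 + 4.157 = 811.084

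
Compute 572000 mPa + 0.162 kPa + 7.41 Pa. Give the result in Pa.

741.41 Pa

In Pa:
  572000 mPa = 572000e-3 Pa = 572
  0.162 kPa = 0.162e3 Pa = 162
  7.41 Pa → 7.41
Sum: 572 + 162 + 7.41 = 741.41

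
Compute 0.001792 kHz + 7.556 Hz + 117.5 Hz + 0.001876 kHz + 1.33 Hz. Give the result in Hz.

130.054 Hz

In Hz:
  0.001792 kHz = 0.001792 × 10^3 Hz = 1.792
  7.556 Hz → 7.556
  117.5 Hz → 117.5
  0.001876 kHz = 0.001876 × 10^3 Hz = 1.876
  1.33 Hz → 1.33
Sum: 1.792 + 7.556 + 117.5 + 1.876 + 1.33 = 130.054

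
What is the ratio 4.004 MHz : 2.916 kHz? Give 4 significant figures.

(4.004 × 10⁶) / (2.916 × 10³) = 1.3731 × 10³

1373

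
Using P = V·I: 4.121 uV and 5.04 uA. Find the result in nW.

0.02076984 nW

4.121e-6 × 5.04e-6 = 20.76984e-12 W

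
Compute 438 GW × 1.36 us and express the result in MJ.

438 × 10^9 × 1.36 × 10^-6 = 595.68 × 10^3 J

0.59568 MJ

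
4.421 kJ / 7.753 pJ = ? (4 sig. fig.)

570200000000000

(4.421 × 10³) / (7.753 × 10⁻¹²) = 0.57023 × 10¹⁵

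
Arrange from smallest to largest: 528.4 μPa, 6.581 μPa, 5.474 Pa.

6.581 μPa < 528.4 μPa < 5.474 Pa

528.4 μPa = 0.0005284 Pa
6.581 μPa = 0.000006581 Pa
5.474 Pa = 5.474 Pa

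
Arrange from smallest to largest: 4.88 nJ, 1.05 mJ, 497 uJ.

4.88 nJ < 497 uJ < 1.05 mJ

4.88 nJ = 0.00000000488 J
1.05 mJ = 0.00105 J
497 uJ = 0.000497 J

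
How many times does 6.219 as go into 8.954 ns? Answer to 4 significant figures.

(8.954 × 10⁻⁹) / (6.219 × 10⁻¹⁸) = 1.4398 × 10⁹

1440000000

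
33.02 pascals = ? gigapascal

(no prefix) = 10^0, giga = 10^9; factor is 10^-9.
33.02 × 10^-9 = 0.00000003302

0.00000003302 gigapascals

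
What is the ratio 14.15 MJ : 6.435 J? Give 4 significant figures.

2199000

(14.15 × 10⁶) / (6.435) = 2.1989 × 10⁶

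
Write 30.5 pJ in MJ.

0.0000000000000000305 MJ

pico = 10^-12, mega = 10^6; factor is 10^-18.
30.5 × 10^-18 = 0.0000000000000000305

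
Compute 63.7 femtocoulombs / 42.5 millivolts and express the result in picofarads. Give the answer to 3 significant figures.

1.50 picofarads

(63.7e-15) / (42.5e-3) = 1.4988e-12 F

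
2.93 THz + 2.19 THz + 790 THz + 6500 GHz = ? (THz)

801.62 THz

In THz:
  2.93 THz → 2.93
  2.19 THz → 2.19
  790 THz → 790
  6500 GHz = 6500 × 10^-3 THz = 6.5
Sum: 2.93 + 2.19 + 790 + 6.5 = 801.62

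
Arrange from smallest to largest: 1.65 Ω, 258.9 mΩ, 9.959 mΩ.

1.65 Ω = 1.65 Ω
258.9 mΩ = 0.2589 Ω
9.959 mΩ = 0.009959 Ω

9.959 mΩ < 258.9 mΩ < 1.65 Ω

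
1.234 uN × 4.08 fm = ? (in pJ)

1.234 × 10⁻⁶ × 4.08 × 10⁻¹⁵ = 5.03472 × 10⁻²¹ J

0.00000000503472 pJ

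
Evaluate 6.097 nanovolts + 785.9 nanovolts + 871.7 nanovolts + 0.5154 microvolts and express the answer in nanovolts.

2179.097 nanovolts

In nanovolts:
  6.097 nanovolts → 6.097
  785.9 nanovolts → 785.9
  871.7 nanovolts → 871.7
  0.5154 microvolts = 0.5154 × 10³ nanovolts = 515.4
Sum: 6.097 + 785.9 + 871.7 + 515.4 = 2179.097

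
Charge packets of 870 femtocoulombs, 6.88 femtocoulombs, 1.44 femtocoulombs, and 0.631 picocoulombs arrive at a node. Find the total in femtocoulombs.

1509.32 femtocoulombs

In femtocoulombs:
  870 femtocoulombs → 870
  6.88 femtocoulombs → 6.88
  1.44 femtocoulombs → 1.44
  0.631 picocoulombs = 0.631 × 10^3 femtocoulombs = 631
Sum: 870 + 6.88 + 1.44 + 631 = 1509.32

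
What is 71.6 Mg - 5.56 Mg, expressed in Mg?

66.04 Mg

In Mg:
  71.6 Mg → 71.6
  5.56 Mg → 5.56
Difference: 71.6 - 5.56 = 66.04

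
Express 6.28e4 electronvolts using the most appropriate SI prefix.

= 62.8e3 electronvolts; 1e3 is kilo.

62.8 kiloelectronvolts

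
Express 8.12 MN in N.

8120000 N

mega = 10^6, (no prefix) = 10^0; factor is 10^6.
8.12 × 10^6 = 8120000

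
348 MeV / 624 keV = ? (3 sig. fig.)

558

(348e6) / (624e3) = 0.5577e3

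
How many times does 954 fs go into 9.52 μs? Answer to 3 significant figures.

9980000

(9.52e-6) / (954e-15) = 0.009979e9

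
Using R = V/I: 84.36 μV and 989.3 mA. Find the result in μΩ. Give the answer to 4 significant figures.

(84.36 × 10^-6) / (989.3 × 10^-3) = 0.0852724 × 10^-3 Ω

85.27 μΩ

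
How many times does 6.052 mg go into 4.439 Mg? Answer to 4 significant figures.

733500000

(4.439 × 10^6) / (6.052 × 10^-3) = 0.73348 × 10^9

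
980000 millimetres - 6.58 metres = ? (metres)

973.42 metres

In metres:
  980000 millimetres = 980000e-3 metres = 980
  6.58 metres → 6.58
Difference: 980 - 6.58 = 973.42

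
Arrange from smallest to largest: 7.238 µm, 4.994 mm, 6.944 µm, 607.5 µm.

6.944 µm < 7.238 µm < 607.5 µm < 4.994 mm

7.238 µm = 0.000007238 m
4.994 mm = 0.004994 m
6.944 µm = 0.000006944 m
607.5 µm = 0.0006075 m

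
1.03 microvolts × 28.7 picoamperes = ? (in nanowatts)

1.03 × 10⁻⁶ × 28.7 × 10⁻¹² = 29.561 × 10⁻¹⁸ W

0.000000029561 nanowatts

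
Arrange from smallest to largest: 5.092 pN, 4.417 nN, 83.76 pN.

5.092 pN < 83.76 pN < 4.417 nN

5.092 pN = 0.000000000005092 N
4.417 nN = 0.000000004417 N
83.76 pN = 0.00000000008376 N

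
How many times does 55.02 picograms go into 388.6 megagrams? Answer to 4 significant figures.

7063000000000000000

(388.6 × 10⁶) / (55.02 × 10⁻¹²) = 7.0629 × 10¹⁸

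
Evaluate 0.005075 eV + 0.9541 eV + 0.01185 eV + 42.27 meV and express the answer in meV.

In meV:
  0.005075 eV = 0.005075 × 10³ meV = 5.075
  0.9541 eV = 0.9541 × 10³ meV = 954.1
  0.01185 eV = 0.01185 × 10³ meV = 11.85
  42.27 meV → 42.27
Sum: 5.075 + 954.1 + 11.85 + 42.27 = 1013.295

1013.295 meV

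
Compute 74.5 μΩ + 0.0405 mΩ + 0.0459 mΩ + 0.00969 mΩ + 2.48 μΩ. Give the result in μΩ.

173.07 μΩ

In μΩ:
  74.5 μΩ → 74.5
  0.0405 mΩ = 0.0405 × 10³ μΩ = 40.5
  0.0459 mΩ = 0.0459 × 10³ μΩ = 45.9
  0.00969 mΩ = 0.00969 × 10³ μΩ = 9.69
  2.48 μΩ → 2.48
Sum: 74.5 + 40.5 + 45.9 + 9.69 + 2.48 = 173.07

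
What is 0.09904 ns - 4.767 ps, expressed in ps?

In ps:
  0.09904 ns = 0.09904 × 10^3 ps = 99.04
  4.767 ps → 4.767
Difference: 99.04 - 4.767 = 94.273

94.273 ps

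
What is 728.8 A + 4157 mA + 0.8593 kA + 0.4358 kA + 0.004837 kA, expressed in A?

In A:
  728.8 A → 728.8
  4157 mA = 4157 × 10⁻³ A = 4.157
  0.8593 kA = 0.8593 × 10³ A = 859.3
  0.4358 kA = 0.4358 × 10³ A = 435.8
  0.004837 kA = 0.004837 × 10³ A = 4.837
Sum: 728.8 + 4.157 + 859.3 + 435.8 + 4.837 = 2032.894

2032.894 A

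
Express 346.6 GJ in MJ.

346600 MJ

giga = 10⁹, mega = 10⁶; factor is 10³.
346.6 × 10³ = 346600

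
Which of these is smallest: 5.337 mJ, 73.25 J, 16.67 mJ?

5.337 mJ

5.337 mJ = 0.005337 J
73.25 J = 73.25 J
16.67 mJ = 0.01667 J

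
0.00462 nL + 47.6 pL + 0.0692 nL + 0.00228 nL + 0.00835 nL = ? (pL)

In pL:
  0.00462 nL = 0.00462 × 10^3 pL = 4.62
  47.6 pL → 47.6
  0.0692 nL = 0.0692 × 10^3 pL = 69.2
  0.00228 nL = 0.00228 × 10^3 pL = 2.28
  0.00835 nL = 0.00835 × 10^3 pL = 8.35
Sum: 4.62 + 47.6 + 69.2 + 2.28 + 8.35 = 132.05

132.05 pL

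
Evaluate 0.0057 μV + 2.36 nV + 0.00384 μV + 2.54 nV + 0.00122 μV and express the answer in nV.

15.66 nV

In nV:
  0.0057 μV = 0.0057 × 10^3 nV = 5.7
  2.36 nV → 2.36
  0.00384 μV = 0.00384 × 10^3 nV = 3.84
  2.54 nV → 2.54
  0.00122 μV = 0.00122 × 10^3 nV = 1.22
Sum: 5.7 + 2.36 + 3.84 + 2.54 + 1.22 = 15.66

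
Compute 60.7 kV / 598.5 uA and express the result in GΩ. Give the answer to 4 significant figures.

0.1014 GΩ

(60.7 × 10³) / (598.5 × 10⁻⁶) = 0.10142 × 10⁹ Ω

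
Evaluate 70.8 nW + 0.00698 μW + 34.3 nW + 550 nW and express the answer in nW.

In nW:
  70.8 nW → 70.8
  0.00698 μW = 0.00698 × 10^3 nW = 6.98
  34.3 nW → 34.3
  550 nW → 550
Sum: 70.8 + 6.98 + 34.3 + 550 = 662.08

662.08 nW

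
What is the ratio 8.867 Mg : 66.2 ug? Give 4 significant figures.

(8.867 × 10^6) / (66.2 × 10^-6) = 0.13394 × 10^12

133900000000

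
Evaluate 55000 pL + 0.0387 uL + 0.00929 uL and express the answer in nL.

102.99 nL

In nL:
  55000 pL = 55000e-3 nL = 55
  0.0387 uL = 0.0387e3 nL = 38.7
  0.00929 uL = 0.00929e3 nL = 9.29
Sum: 55 + 38.7 + 9.29 = 102.99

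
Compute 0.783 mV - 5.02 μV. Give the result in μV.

777.98 μV

In μV:
  0.783 mV = 0.783e3 μV = 783
  5.02 μV → 5.02
Difference: 783 - 5.02 = 777.98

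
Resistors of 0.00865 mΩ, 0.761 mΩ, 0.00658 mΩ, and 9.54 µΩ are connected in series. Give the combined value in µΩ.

785.77 µΩ

In µΩ:
  0.00865 mΩ = 0.00865e3 µΩ = 8.65
  0.761 mΩ = 0.761e3 µΩ = 761
  0.00658 mΩ = 0.00658e3 µΩ = 6.58
  9.54 µΩ → 9.54
Sum: 8.65 + 761 + 6.58 + 9.54 = 785.77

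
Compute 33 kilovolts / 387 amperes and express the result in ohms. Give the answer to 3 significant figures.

85.3 ohms

(33 × 10³) / (387) = 0.085271 × 10³ Ω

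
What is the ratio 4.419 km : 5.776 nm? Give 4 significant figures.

(4.419 × 10³) / (5.776 × 10⁻⁹) = 0.76506 × 10¹²

765100000000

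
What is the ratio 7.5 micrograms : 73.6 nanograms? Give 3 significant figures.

102

(7.5 × 10⁻⁶) / (73.6 × 10⁻⁹) = 0.1019 × 10³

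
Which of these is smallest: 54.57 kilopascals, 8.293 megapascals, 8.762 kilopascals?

54.57 kilopascals = 54570 pascals
8.293 megapascals = 8293000 pascals
8.762 kilopascals = 8762 pascals

8.762 kilopascals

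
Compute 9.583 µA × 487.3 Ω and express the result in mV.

9.583e-6 × 487.3 = 4669.7959e-6 V

4.6697959 mV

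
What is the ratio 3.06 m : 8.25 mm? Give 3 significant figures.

(3.06) / (8.25e-3) = 0.3709e3

371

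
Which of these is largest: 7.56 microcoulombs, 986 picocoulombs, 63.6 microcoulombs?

7.56 microcoulombs = 0.00000756 coulombs
986 picocoulombs = 0.000000000986 coulombs
63.6 microcoulombs = 0.0000636 coulombs

63.6 microcoulombs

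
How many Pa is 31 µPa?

0.000031 Pa

micro = 1e-6, (no prefix) = 1e0; factor is 1e-6.
31 × 1e-6 = 0.000031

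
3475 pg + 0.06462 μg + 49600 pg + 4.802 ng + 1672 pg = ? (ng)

In ng:
  3475 pg = 3475e-3 ng = 3.475
  0.06462 μg = 0.06462e3 ng = 64.62
  49600 pg = 49600e-3 ng = 49.6
  4.802 ng → 4.802
  1672 pg = 1672e-3 ng = 1.672
Sum: 3.475 + 64.62 + 49.6 + 4.802 + 1.672 = 124.169

124.169 ng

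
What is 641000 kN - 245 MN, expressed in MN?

In MN:
  641000 kN = 641000e-3 MN = 641
  245 MN → 245
Difference: 641 - 245 = 396

396 MN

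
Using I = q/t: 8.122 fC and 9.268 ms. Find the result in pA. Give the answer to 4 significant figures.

(8.122e-15) / (9.268e-3) = 0.876349e-12 A

0.8763 pA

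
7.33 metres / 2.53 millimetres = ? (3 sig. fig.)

2900

(7.33) / (2.53e-3) = 2.897e3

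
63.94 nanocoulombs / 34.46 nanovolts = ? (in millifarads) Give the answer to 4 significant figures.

1855 millifarads

(63.94e-9) / (34.46e-9) = 1.85548 F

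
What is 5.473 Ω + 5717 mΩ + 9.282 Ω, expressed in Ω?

In Ω:
  5.473 Ω → 5.473
  5717 mΩ = 5717e-3 Ω = 5.717
  9.282 Ω → 9.282
Sum: 5.473 + 5.717 + 9.282 = 20.472

20.472 Ω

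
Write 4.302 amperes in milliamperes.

4302 milliamperes

(no prefix) = 10^0, milli = 10^-3; factor is 10^3.
4.302 × 10^3 = 4302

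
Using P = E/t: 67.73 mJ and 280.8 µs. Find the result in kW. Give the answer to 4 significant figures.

(67.73e-3) / (280.8e-6) = 0.241204e3 W

0.2412 kW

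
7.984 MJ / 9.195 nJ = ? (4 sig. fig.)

868300000000000

(7.984 × 10^6) / (9.195 × 10^-9) = 0.8683 × 10^15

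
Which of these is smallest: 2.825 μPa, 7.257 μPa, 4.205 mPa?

2.825 μPa

2.825 μPa = 0.000002825 Pa
7.257 μPa = 0.000007257 Pa
4.205 mPa = 0.004205 Pa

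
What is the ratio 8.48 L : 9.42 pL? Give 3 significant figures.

900000000000

(8.48) / (9.42 × 10⁻¹²) = 0.9002 × 10¹²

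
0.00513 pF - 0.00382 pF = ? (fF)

In fF:
  0.00513 pF = 0.00513 × 10³ fF = 5.13
  0.00382 pF = 0.00382 × 10³ fF = 3.82
Difference: 5.13 - 3.82 = 1.31

1.31 fF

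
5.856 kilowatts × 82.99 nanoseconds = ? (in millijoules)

5.856 × 10³ × 82.99 × 10⁻⁹ = 485.98944 × 10⁻⁶ J

0.48598944 millijoules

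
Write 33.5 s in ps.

(no prefix) = 10^0, pico = 10^-12; factor is 10^12.
33.5 × 10^12 = 33500000000000

33500000000000 ps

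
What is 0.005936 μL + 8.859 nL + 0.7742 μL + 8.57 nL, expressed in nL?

797.565 nL

In nL:
  0.005936 μL = 0.005936 × 10³ nL = 5.936
  8.859 nL → 8.859
  0.7742 μL = 0.7742 × 10³ nL = 774.2
  8.57 nL → 8.57
Sum: 5.936 + 8.859 + 774.2 + 8.57 = 797.565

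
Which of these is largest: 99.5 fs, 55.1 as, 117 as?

99.5 fs = 0.0000000000000995 s
55.1 as = 0.0000000000000000551 s
117 as = 0.000000000000000117 s

99.5 fs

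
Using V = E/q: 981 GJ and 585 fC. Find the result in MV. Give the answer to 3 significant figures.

(981 × 10⁹) / (585 × 10⁻¹⁵) = 1.6769 × 10²⁴ V

1680000000000000000 MV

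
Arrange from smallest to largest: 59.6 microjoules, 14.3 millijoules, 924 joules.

59.6 microjoules < 14.3 millijoules < 924 joules

59.6 microjoules = 0.0000596 joules
14.3 millijoules = 0.0143 joules
924 joules = 924 joules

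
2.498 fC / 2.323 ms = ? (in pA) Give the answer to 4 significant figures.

(2.498 × 10⁻¹⁵) / (2.323 × 10⁻³) = 1.07533 × 10⁻¹² A

1.075 pA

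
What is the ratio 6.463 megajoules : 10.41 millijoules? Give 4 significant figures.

(6.463e6) / (10.41e-3) = 0.62085e9

620800000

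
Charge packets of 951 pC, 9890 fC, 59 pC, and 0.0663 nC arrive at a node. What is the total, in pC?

1086.19 pC

In pC:
  951 pC → 951
  9890 fC = 9890 × 10^-3 pC = 9.89
  59 pC → 59
  0.0663 nC = 0.0663 × 10^3 pC = 66.3
Sum: 951 + 9.89 + 59 + 66.3 = 1086.19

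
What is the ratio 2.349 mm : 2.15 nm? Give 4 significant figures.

1093000

(2.349 × 10⁻³) / (2.15 × 10⁻⁹) = 1.0926 × 10⁶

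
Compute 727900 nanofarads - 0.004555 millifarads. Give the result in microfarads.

In microfarads:
  727900 nanofarads = 727900 × 10⁻³ microfarads = 727.9
  0.004555 millifarads = 0.004555 × 10³ microfarads = 4.555
Difference: 727.9 - 4.555 = 723.345

723.345 microfarads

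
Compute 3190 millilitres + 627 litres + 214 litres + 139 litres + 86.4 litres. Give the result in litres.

1069.59 litres

In litres:
  3190 millilitres = 3190e-3 litres = 3.19
  627 litres → 627
  214 litres → 214
  139 litres → 139
  86.4 litres → 86.4
Sum: 3.19 + 627 + 214 + 139 + 86.4 = 1069.59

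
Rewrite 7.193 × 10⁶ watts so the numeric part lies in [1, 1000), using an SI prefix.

= 7.193 × 10⁶ watts; 10⁶ is mega.

7.193 megawatts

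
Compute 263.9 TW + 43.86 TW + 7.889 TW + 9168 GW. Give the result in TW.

324.817 TW

In TW:
  263.9 TW → 263.9
  43.86 TW → 43.86
  7.889 TW → 7.889
  9168 GW = 9168e-3 TW = 9.168
Sum: 263.9 + 43.86 + 7.889 + 9.168 = 324.817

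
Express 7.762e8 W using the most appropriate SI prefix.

776.2 MW

= 776.2e6 W; 1e6 is mega.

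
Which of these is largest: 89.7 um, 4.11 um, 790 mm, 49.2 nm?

790 mm

89.7 um = 0.0000897 m
4.11 um = 0.00000411 m
790 mm = 0.79 m
49.2 nm = 0.0000000492 m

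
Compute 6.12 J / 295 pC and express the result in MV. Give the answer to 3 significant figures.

(6.12) / (295 × 10^-12) = 0.020746 × 10^12 V

20700 MV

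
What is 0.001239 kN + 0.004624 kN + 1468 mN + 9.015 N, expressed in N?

16.346 N

In N:
  0.001239 kN = 0.001239 × 10³ N = 1.239
  0.004624 kN = 0.004624 × 10³ N = 4.624
  1468 mN = 1468 × 10⁻³ N = 1.468
  9.015 N → 9.015
Sum: 1.239 + 4.624 + 1.468 + 9.015 = 16.346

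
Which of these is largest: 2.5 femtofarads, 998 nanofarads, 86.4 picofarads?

998 nanofarads

2.5 femtofarads = 0.0000000000000025 farads
998 nanofarads = 0.000000998 farads
86.4 picofarads = 0.0000000000864 farads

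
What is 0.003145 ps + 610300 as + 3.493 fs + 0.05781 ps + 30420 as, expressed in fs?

705.168 fs

In fs:
  0.003145 ps = 0.003145 × 10³ fs = 3.145
  610300 as = 610300 × 10⁻³ fs = 610.3
  3.493 fs → 3.493
  0.05781 ps = 0.05781 × 10³ fs = 57.81
  30420 as = 30420 × 10⁻³ fs = 30.42
Sum: 3.145 + 610.3 + 3.493 + 57.81 + 30.42 = 705.168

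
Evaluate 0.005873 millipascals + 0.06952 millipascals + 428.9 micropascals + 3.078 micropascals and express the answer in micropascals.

In micropascals:
  0.005873 millipascals = 0.005873 × 10³ micropascals = 5.873
  0.06952 millipascals = 0.06952 × 10³ micropascals = 69.52
  428.9 micropascals → 428.9
  3.078 micropascals → 3.078
Sum: 5.873 + 69.52 + 428.9 + 3.078 = 507.371

507.371 micropascals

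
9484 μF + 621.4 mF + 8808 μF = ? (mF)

639.692 mF

In mF:
  9484 μF = 9484 × 10⁻³ mF = 9.484
  621.4 mF → 621.4
  8808 μF = 8808 × 10⁻³ mF = 8.808
Sum: 9.484 + 621.4 + 8.808 = 639.692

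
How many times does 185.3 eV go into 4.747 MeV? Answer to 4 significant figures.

25620

(4.747 × 10^6) / (185.3) = 0.025618 × 10^6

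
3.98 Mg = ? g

3980000 g

mega = 10^6, (no prefix) = 10^0; factor is 10^6.
3.98 × 10^6 = 3980000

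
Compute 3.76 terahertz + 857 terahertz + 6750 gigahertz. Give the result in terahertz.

In terahertz:
  3.76 terahertz → 3.76
  857 terahertz → 857
  6750 gigahertz = 6750 × 10^-3 terahertz = 6.75
Sum: 3.76 + 857 + 6.75 = 867.51

867.51 terahertz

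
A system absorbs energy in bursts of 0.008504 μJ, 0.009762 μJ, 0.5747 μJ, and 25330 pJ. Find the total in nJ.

In nJ:
  0.008504 μJ = 0.008504e3 nJ = 8.504
  0.009762 μJ = 0.009762e3 nJ = 9.762
  0.5747 μJ = 0.5747e3 nJ = 574.7
  25330 pJ = 25330e-3 nJ = 25.33
Sum: 8.504 + 9.762 + 574.7 + 25.33 = 618.296

618.296 nJ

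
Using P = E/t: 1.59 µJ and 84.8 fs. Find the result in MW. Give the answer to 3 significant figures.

(1.59 × 10⁻⁶) / (84.8 × 10⁻¹⁵) = 0.01875 × 10⁹ W

18.8 MW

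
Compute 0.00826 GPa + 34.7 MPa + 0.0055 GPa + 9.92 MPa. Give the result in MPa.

58.38 MPa

In MPa:
  0.00826 GPa = 0.00826 × 10³ MPa = 8.26
  34.7 MPa → 34.7
  0.0055 GPa = 0.0055 × 10³ MPa = 5.5
  9.92 MPa → 9.92
Sum: 8.26 + 34.7 + 5.5 + 9.92 = 58.38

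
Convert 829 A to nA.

(no prefix) = 1e0, nano = 1e-9; factor is 1e9.
829 × 1e9 = 829000000000

829000000000 nA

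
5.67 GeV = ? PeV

giga = 1e9, peta = 1e15; factor is 1e-6.
5.67 × 1e-6 = 0.00000567

0.00000567 PeV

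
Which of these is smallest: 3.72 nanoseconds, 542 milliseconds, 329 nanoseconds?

3.72 nanoseconds = 0.00000000372 seconds
542 milliseconds = 0.542 seconds
329 nanoseconds = 0.000000329 seconds

3.72 nanoseconds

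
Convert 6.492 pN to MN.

0.000000000000000006492 MN

pico = 1e-12, mega = 1e6; factor is 1e-18.
6.492 × 1e-18 = 0.000000000000000006492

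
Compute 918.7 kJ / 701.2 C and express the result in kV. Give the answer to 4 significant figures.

(918.7e3) / (701.2) = 1.31018e3 V

1.310 kV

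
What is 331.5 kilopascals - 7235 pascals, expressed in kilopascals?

In kilopascals:
  331.5 kilopascals → 331.5
  7235 pascals = 7235 × 10⁻³ kilopascals = 7.235
Difference: 331.5 - 7.235 = 324.265

324.265 kilopascals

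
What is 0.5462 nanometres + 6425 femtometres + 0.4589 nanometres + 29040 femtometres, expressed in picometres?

1040.565 picometres

In picometres:
  0.5462 nanometres = 0.5462 × 10^3 picometres = 546.2
  6425 femtometres = 6425 × 10^-3 picometres = 6.425
  0.4589 nanometres = 0.4589 × 10^3 picometres = 458.9
  29040 femtometres = 29040 × 10^-3 picometres = 29.04
Sum: 546.2 + 6.425 + 458.9 + 29.04 = 1040.565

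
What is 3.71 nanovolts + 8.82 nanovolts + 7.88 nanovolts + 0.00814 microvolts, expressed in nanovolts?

In nanovolts:
  3.71 nanovolts → 3.71
  8.82 nanovolts → 8.82
  7.88 nanovolts → 7.88
  0.00814 microvolts = 0.00814 × 10^3 nanovolts = 8.14
Sum: 3.71 + 8.82 + 7.88 + 8.14 = 28.55

28.55 nanovolts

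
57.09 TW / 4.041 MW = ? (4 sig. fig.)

(57.09e12) / (4.041e6) = 14.128e6

14130000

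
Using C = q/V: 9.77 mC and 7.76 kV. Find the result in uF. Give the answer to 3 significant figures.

(9.77 × 10^-3) / (7.76 × 10^3) = 1.259 × 10^-6 F

1.26 uF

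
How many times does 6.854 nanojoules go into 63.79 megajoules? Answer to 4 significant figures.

(63.79 × 10^6) / (6.854 × 10^-9) = 9.307 × 10^15

9307000000000000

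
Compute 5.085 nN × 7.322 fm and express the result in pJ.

5.085e-9 × 7.322e-15 = 37.23237e-24 J

0.00000000003723237 pJ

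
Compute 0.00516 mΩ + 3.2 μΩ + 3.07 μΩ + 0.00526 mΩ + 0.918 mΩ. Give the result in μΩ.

934.69 μΩ

In μΩ:
  0.00516 mΩ = 0.00516e3 μΩ = 5.16
  3.2 μΩ → 3.2
  3.07 μΩ → 3.07
  0.00526 mΩ = 0.00526e3 μΩ = 5.26
  0.918 mΩ = 0.918e3 μΩ = 918
Sum: 5.16 + 3.2 + 3.07 + 5.26 + 918 = 934.69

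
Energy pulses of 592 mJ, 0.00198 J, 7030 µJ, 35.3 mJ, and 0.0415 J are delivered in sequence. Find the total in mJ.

677.81 mJ

In mJ:
  592 mJ → 592
  0.00198 J = 0.00198 × 10^3 mJ = 1.98
  7030 µJ = 7030 × 10^-3 mJ = 7.03
  35.3 mJ → 35.3
  0.0415 J = 0.0415 × 10^3 mJ = 41.5
Sum: 592 + 1.98 + 7.03 + 35.3 + 41.5 = 677.81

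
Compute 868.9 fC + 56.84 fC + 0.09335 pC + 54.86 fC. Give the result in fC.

In fC:
  868.9 fC → 868.9
  56.84 fC → 56.84
  0.09335 pC = 0.09335 × 10³ fC = 93.35
  54.86 fC → 54.86
Sum: 868.9 + 56.84 + 93.35 + 54.86 = 1073.95

1073.95 fC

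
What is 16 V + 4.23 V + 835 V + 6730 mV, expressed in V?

861.96 V

In V:
  16 V → 16
  4.23 V → 4.23
  835 V → 835
  6730 mV = 6730e-3 V = 6.73
Sum: 16 + 4.23 + 835 + 6.73 = 861.96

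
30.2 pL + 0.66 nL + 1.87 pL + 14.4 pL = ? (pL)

706.47 pL

In pL:
  30.2 pL → 30.2
  0.66 nL = 0.66 × 10^3 pL = 660
  1.87 pL → 1.87
  14.4 pL → 14.4
Sum: 30.2 + 660 + 1.87 + 14.4 = 706.47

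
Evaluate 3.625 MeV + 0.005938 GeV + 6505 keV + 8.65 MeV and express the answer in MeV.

24.718 MeV

In MeV:
  3.625 MeV → 3.625
  0.005938 GeV = 0.005938e3 MeV = 5.938
  6505 keV = 6505e-3 MeV = 6.505
  8.65 MeV → 8.65
Sum: 3.625 + 5.938 + 6.505 + 8.65 = 24.718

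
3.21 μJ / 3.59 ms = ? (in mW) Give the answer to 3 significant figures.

0.894 mW

(3.21 × 10⁻⁶) / (3.59 × 10⁻³) = 0.89415 × 10⁻³ W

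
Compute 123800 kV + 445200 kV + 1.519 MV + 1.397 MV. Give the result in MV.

571.916 MV

In MV:
  123800 kV = 123800e-3 MV = 123.8
  445200 kV = 445200e-3 MV = 445.2
  1.519 MV → 1.519
  1.397 MV → 1.397
Sum: 123.8 + 445.2 + 1.519 + 1.397 = 571.916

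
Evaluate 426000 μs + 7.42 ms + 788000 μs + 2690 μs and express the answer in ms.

1224.11 ms

In ms:
  426000 μs = 426000e-3 ms = 426
  7.42 ms → 7.42
  788000 μs = 788000e-3 ms = 788
  2690 μs = 2690e-3 ms = 2.69
Sum: 426 + 7.42 + 788 + 2.69 = 1224.11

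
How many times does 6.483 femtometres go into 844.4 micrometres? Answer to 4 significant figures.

(844.4 × 10⁻⁶) / (6.483 × 10⁻¹⁵) = 130.25 × 10⁹

130200000000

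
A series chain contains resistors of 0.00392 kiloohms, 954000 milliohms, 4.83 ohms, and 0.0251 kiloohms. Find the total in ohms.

In ohms:
  0.00392 kiloohms = 0.00392 × 10^3 ohms = 3.92
  954000 milliohms = 954000 × 10^-3 ohms = 954
  4.83 ohms → 4.83
  0.0251 kiloohms = 0.0251 × 10^3 ohms = 25.1
Sum: 3.92 + 954 + 4.83 + 25.1 = 987.85

987.85 ohms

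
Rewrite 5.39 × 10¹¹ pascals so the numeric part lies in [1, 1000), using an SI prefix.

539 gigapascals

= 539 × 10⁹ pascals; 10⁹ is giga.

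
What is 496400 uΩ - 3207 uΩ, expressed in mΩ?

In mΩ:
  496400 uΩ = 496400 × 10^-3 mΩ = 496.4
  3207 uΩ = 3207 × 10^-3 mΩ = 3.207
Difference: 496.4 - 3.207 = 493.193

493.193 mΩ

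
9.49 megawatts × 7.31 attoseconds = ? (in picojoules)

9.49 × 10⁶ × 7.31 × 10⁻¹⁸ = 69.3719 × 10⁻¹² J

69.3719 picojoules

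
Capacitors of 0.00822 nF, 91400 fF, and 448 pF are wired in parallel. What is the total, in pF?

547.62 pF

In pF:
  0.00822 nF = 0.00822e3 pF = 8.22
  91400 fF = 91400e-3 pF = 91.4
  448 pF → 448
Sum: 8.22 + 91.4 + 448 = 547.62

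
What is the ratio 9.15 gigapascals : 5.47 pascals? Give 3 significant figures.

1670000000

(9.15e9) / (5.47) = 1.673e9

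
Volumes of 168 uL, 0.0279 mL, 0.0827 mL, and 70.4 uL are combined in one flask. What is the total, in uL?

In uL:
  168 uL → 168
  0.0279 mL = 0.0279e3 uL = 27.9
  0.0827 mL = 0.0827e3 uL = 82.7
  70.4 uL → 70.4
Sum: 168 + 27.9 + 82.7 + 70.4 = 349

349 uL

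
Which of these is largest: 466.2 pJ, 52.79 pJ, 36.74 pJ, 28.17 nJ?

466.2 pJ = 0.0000000004662 J
52.79 pJ = 0.00000000005279 J
36.74 pJ = 0.00000000003674 J
28.17 nJ = 0.00000002817 J

28.17 nJ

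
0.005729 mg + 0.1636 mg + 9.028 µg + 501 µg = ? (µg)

In µg:
  0.005729 mg = 0.005729 × 10^3 µg = 5.729
  0.1636 mg = 0.1636 × 10^3 µg = 163.6
  9.028 µg → 9.028
  501 µg → 501
Sum: 5.729 + 163.6 + 9.028 + 501 = 679.357

679.357 µg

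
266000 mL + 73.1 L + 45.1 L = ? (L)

In L:
  266000 mL = 266000 × 10^-3 L = 266
  73.1 L → 73.1
  45.1 L → 45.1
Sum: 266 + 73.1 + 45.1 = 384.2

384.2 L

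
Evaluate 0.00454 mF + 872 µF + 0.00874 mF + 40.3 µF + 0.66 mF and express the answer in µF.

In µF:
  0.00454 mF = 0.00454 × 10^3 µF = 4.54
  872 µF → 872
  0.00874 mF = 0.00874 × 10^3 µF = 8.74
  40.3 µF → 40.3
  0.66 mF = 0.66 × 10^3 µF = 660
Sum: 4.54 + 872 + 8.74 + 40.3 + 660 = 1585.58

1585.58 µF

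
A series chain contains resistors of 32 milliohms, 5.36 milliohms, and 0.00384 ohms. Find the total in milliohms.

41.2 milliohms

In milliohms:
  32 milliohms → 32
  5.36 milliohms → 5.36
  0.00384 ohms = 0.00384 × 10^3 milliohms = 3.84
Sum: 32 + 5.36 + 3.84 = 41.2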